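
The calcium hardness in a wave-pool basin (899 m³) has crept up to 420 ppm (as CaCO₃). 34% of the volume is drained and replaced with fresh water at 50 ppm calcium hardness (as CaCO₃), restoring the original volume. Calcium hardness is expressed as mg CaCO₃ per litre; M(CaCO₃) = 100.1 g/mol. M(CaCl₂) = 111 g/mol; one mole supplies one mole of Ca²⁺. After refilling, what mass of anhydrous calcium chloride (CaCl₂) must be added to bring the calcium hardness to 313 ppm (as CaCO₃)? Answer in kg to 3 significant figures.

18.7 kg

Volume: 899 m³ = 899,000 L.
After draining 34% and refilling: 420 × 0.66 + 50 × 0.34 = 294.2 ppm.
Deficit to target: 313 − 294.2 = 18.8 mg/L.
As CaCO₃: 18.8 mg/L × 899,000 L = 16,900 g; ÷ 100.1 = 168.8 mol Ca²⁺.
Mass: 168.8 × 111 = 18,740 g.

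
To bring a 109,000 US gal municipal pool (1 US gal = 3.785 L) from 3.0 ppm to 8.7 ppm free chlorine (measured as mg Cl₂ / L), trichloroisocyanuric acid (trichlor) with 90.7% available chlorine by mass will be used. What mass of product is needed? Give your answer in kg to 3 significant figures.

2.59 kg

Volume: 109,000 US gal × 3.785 L/gal = 412,565 L.
Chlorine deficit: 8.7 − 3.0 = 5.7 ppm = 5.7 mg/L as Cl₂.
Cl₂ equivalent needed: 5.7 mg/L × 412,565 L = 2,352,000 mg = 2352 g.
Product at 90.7% available chlorine: 2352 / 0.907 = 2593 g.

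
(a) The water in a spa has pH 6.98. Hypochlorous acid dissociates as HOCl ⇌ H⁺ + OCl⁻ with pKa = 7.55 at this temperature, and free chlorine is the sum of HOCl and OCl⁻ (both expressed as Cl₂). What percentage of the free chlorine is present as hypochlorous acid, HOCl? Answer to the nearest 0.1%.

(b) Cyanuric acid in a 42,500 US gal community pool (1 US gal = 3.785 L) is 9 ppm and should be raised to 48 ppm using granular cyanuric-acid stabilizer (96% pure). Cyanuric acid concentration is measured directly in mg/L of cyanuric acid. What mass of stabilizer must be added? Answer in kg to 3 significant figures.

(a) 78.8%; (b) 6.54 kg

(a) [OCl⁻]/[HOCl] = 10^(pH − pKa) = 10^(6.98 − 7.55) = 10^-0.57 = 0.2692.
(a) Fraction as HOCl = 1 / (1 + 0.2692) = 0.7879.

(b) Volume: 42,500 US gal × 3.785 L/gal = 160,862 L.
(b) CYA to add: (48 − 9) = 39 mg/L × 160,862 L = 6274 g cyanuric acid.
(b) At 96% purity: 6274 / 0.96 = 6535 g product.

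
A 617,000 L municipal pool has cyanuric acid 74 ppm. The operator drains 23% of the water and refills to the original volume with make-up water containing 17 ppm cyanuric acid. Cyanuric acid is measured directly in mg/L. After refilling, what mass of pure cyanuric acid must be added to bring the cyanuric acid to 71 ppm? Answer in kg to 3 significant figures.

After draining 23% and refilling: 74 × 0.77 + 17 × 0.23 = 60.89 ppm.
Deficit to target: 71 − 60.89 = 10.11 mg/L.
Mass: 10.11 mg/L × 617,000 L = 6238 g cyanuric acid.

6.24 kg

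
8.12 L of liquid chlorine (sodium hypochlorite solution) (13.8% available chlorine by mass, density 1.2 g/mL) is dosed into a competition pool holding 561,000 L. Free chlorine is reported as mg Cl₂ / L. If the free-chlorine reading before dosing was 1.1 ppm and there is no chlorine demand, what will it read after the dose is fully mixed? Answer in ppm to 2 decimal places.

3.50 ppm

Mass of solution: 8.12 L × 1000 mL/L × 1.2 g/mL = 9744 g.
Available chlorine delivered: 9744 g × 0.138 = 1345 g as Cl₂.
Concentration rise: 1345 g / 561,000 L = 2.397 mg/L = 2.40 ppm.
Final FC: 1.1 + 2.40 = 3.50 ppm.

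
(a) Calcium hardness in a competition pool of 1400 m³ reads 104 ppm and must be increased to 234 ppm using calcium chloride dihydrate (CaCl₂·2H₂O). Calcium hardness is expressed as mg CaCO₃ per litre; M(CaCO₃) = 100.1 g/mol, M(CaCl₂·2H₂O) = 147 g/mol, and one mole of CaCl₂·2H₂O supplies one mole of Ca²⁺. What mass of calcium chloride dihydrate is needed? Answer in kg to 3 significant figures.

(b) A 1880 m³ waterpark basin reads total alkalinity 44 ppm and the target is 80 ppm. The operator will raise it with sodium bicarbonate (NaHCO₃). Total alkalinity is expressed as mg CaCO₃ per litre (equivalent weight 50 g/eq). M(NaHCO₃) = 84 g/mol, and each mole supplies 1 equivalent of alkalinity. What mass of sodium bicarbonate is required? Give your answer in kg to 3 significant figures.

(a) 267 kg; (b) 114 kg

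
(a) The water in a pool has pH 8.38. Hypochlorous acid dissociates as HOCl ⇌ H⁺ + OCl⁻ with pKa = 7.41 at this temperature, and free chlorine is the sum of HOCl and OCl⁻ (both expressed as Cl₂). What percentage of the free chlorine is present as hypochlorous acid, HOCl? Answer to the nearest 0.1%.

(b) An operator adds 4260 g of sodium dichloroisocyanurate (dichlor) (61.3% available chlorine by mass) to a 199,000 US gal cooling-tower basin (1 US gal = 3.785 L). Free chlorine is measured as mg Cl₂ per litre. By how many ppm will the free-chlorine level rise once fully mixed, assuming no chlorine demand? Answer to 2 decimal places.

(a) 9.7%; (b) 3.47 ppm

(a) [OCl⁻]/[HOCl] = 10^(pH − pKa) = 10^(8.38 − 7.41) = 10^0.97 = 9.333.
(a) Fraction as HOCl = 1 / (1 + 9.333) = 0.09678.

(b) Volume: 199,000 US gal × 3.785 L/gal = 753,215 L.
(b) Available chlorine delivered: 4260 g × 0.613 = 2611 g as Cl₂.
(b) Concentration rise: 2611 g / 753,215 L = 3.467 mg/L = 3.47 ppm.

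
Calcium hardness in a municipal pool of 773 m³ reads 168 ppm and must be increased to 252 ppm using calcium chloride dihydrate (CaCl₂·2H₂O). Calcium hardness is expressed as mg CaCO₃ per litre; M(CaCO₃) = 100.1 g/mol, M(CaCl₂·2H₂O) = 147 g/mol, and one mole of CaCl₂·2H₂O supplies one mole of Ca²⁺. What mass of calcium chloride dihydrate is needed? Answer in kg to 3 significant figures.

Volume: 773 m³ = 773,000 L.
Hardness to add: (252 − 168) = 84 mg/L as CaCO₃ × 773,000 L = 64,930 g as CaCO₃.
Moles of Ca²⁺ (1 mol Ca²⁺ ≡ 1 mol CaCO₃): 64,930 / 100.1 g/mol = 648.7 mol.
Mass of CaCl₂·2H₂O: 648.7 × 147 = 95,350 g.

95.4 kg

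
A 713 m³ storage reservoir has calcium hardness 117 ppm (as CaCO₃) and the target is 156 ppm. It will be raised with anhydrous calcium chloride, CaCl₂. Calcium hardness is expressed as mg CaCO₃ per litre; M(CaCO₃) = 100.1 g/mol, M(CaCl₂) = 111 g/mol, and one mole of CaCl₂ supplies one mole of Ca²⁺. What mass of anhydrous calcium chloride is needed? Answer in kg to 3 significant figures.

Volume: 713 m³ = 713,000 L.
Hardness to add: (156 − 117) = 39 mg/L as CaCO₃ × 713,000 L = 27,810 g as CaCO₃.
Moles of Ca²⁺ (1 mol Ca²⁺ ≡ 1 mol CaCO₃): 27,810 / 100.1 g/mol = 277.8 mol.
Mass of CaCl₂: 277.8 × 111 = 30,830 g.

30.8 kg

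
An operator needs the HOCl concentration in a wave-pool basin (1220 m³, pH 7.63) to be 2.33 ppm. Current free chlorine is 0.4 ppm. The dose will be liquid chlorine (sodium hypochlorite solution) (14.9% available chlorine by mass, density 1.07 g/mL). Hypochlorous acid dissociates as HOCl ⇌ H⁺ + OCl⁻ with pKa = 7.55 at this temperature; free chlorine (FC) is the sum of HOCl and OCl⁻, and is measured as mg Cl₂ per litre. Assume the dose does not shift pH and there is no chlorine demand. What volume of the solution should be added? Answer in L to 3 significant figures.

Volume: 1220 m³ = 1,220,000 L.
[OCl⁻]/[HOCl] = 10^(pH − pKa) = 10^(7.63 − 7.55) = 1.202; fraction as HOCl = 1/(1 + 1.202) = 0.4541.
Free chlorine required for 2.33 ppm HOCl: 2.33 / 0.4541 = 5.131 ppm.
FC to add: 5.131 − 0.4 = 4.731 mg/L as Cl₂.
Cl₂ equivalent: 4.731 mg/L × 1,220,000 L = 5772 g.
Product at 14.9% available Cl: 5772 / 0.149 = 38,740 g.
Volume: 38,740 g ÷ 1.07 g/mL = 36,200 mL.

36.2 L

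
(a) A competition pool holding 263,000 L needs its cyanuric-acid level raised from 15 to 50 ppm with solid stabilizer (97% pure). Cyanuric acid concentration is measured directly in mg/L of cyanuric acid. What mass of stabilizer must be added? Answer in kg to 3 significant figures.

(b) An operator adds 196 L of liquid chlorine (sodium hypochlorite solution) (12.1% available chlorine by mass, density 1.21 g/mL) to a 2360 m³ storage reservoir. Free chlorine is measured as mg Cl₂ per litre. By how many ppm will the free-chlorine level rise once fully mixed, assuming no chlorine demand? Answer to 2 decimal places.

(a) 9.49 kg; (b) 12.16 ppm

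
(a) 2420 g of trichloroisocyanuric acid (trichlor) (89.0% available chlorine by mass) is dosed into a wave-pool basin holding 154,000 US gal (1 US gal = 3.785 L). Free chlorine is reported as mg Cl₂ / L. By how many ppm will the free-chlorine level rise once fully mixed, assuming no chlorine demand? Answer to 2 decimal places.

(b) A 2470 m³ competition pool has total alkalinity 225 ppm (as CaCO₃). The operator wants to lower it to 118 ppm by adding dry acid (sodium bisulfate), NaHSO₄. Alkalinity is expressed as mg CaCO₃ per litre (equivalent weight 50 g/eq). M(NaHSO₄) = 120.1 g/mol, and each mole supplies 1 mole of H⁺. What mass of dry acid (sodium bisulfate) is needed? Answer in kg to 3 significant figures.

(a) 3.70 ppm; (b) 635 kg

(a) Volume: 154,000 US gal × 3.785 L/gal = 582,890 L.
(a) Available chlorine delivered: 2420 g × 0.89 = 2154 g as Cl₂.
(a) Concentration rise: 2154 g / 582,890 L = 3.695 mg/L = 3.70 ppm.

(b) Volume: 2470 m³ = 2,470,000 L.
(b) Alkalinity to neutralize: (225 − 118) = 107 mg/L as CaCO₃ × 2,470,000 L = 264,300 g as CaCO₃.
(b) Equivalents of H⁺ required: 264,300 ÷ 50 g/eq = 5286 eq = 5286 mol NaHSO₄.
(b) Mass of NaHSO₄: 5286 × 120.1 = 634,800 g.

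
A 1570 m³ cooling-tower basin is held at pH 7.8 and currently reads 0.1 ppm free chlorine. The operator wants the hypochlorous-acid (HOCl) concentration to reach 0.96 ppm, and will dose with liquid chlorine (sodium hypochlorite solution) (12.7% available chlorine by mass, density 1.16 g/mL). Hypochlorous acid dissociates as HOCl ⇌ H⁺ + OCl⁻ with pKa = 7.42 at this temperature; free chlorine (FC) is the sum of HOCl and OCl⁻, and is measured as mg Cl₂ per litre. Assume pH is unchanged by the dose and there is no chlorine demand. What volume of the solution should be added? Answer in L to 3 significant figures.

33.7 L

Volume: 1570 m³ = 1,570,000 L.
[OCl⁻]/[HOCl] = 10^(pH − pKa) = 10^(7.8 − 7.42) = 2.399; fraction as HOCl = 1/(1 + 2.399) = 0.2942.
Free chlorine required for 0.96 ppm HOCl: 0.96 / 0.2942 = 3.263 ppm.
FC to add: 3.263 − 0.1 = 3.163 mg/L as Cl₂.
Cl₂ equivalent: 3.163 mg/L × 1,570,000 L = 4966 g.
Product at 12.7% available Cl: 4966 / 0.127 = 39,100 g.
Volume: 39,100 g ÷ 1.16 g/mL = 33,710 mL.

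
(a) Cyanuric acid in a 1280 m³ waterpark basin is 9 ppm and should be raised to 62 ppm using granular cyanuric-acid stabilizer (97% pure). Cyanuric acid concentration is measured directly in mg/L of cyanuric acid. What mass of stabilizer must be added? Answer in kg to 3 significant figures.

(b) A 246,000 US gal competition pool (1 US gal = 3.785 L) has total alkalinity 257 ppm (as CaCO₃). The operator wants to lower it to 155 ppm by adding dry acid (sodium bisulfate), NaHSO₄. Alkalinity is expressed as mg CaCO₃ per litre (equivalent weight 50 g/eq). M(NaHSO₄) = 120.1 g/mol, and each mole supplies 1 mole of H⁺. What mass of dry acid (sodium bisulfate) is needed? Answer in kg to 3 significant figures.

(a) Volume: 1280 m³ = 1,280,000 L.
(a) CYA to add: (62 − 9) = 53 mg/L × 1,280,000 L = 67,840 g cyanuric acid.
(a) At 97% purity: 67,840 / 0.97 = 69,940 g product.

(b) Volume: 246,000 US gal × 3.785 L/gal = 931,110 L.
(b) Alkalinity to neutralize: (257 − 155) = 102 mg/L as CaCO₃ × 931,110 L = 94,970 g as CaCO₃.
(b) Equivalents of H⁺ required: 94,970 ÷ 50 g/eq = 1899 eq = 1899 mol NaHSO₄.
(b) Mass of NaHSO₄: 1899 × 120.1 = 228,100 g.

(a) 69.9 kg; (b) 228 kg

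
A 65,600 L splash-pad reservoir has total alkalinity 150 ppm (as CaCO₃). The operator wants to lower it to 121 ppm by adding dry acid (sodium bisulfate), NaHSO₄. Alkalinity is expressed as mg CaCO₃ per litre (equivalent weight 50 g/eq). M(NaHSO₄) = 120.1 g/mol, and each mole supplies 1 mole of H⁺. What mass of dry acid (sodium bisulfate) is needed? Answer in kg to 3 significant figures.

Alkalinity to neutralize: (150 − 121) = 29 mg/L as CaCO₃ × 65,600 L = 1902 g as CaCO₃.
Equivalents of H⁺ required: 1902 ÷ 50 g/eq = 38.05 eq = 38.05 mol NaHSO₄.
Mass of NaHSO₄: 38.05 × 120.1 = 4570 g.

4.57 kg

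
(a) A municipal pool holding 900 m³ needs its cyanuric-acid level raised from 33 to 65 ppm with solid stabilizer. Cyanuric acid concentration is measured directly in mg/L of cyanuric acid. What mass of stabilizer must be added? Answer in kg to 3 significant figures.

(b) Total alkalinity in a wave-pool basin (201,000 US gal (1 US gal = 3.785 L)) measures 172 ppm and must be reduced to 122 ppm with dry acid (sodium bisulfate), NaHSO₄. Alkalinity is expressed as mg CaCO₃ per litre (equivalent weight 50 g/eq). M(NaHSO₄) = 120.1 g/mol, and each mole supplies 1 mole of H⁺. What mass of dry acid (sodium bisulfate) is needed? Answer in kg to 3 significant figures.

(a) 28.8 kg; (b) 91.4 kg

(a) Volume: 900 m³ = 900,000 L.
(a) CYA to add: (65 − 33) = 32 mg/L × 900,000 L = 28,800 g cyanuric acid.

(b) Volume: 201,000 US gal × 3.785 L/gal = 760,785 L.
(b) Alkalinity to neutralize: (172 − 122) = 50 mg/L as CaCO₃ × 760,785 L = 38,040 g as CaCO₃.
(b) Equivalents of H⁺ required: 38,040 ÷ 50 g/eq = 760.8 eq = 760.8 mol NaHSO₄.
(b) Mass of NaHSO₄: 760.8 × 120.1 = 91,370 g.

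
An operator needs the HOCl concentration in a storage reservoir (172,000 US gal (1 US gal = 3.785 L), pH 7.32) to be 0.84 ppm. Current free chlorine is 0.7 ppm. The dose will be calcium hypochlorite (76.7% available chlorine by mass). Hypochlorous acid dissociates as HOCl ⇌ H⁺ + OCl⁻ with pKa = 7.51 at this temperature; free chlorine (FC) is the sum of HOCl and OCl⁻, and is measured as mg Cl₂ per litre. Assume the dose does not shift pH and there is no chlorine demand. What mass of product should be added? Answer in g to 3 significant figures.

Volume: 172,000 US gal × 3.785 L/gal = 651,020 L.
[OCl⁻]/[HOCl] = 10^(pH − pKa) = 10^(7.32 − 7.51) = 0.6457; fraction as HOCl = 1/(1 + 0.6457) = 0.6077.
Free chlorine required for 0.84 ppm HOCl: 0.84 / 0.6077 = 1.382 ppm.
FC to add: 1.382 − 0.7 = 0.6823 mg/L as Cl₂.
Cl₂ equivalent: 0.6823 mg/L × 651,020 L = 444.2 g.
Product at 76.7% available Cl: 444.2 / 0.767 = 579.2 g.

579 g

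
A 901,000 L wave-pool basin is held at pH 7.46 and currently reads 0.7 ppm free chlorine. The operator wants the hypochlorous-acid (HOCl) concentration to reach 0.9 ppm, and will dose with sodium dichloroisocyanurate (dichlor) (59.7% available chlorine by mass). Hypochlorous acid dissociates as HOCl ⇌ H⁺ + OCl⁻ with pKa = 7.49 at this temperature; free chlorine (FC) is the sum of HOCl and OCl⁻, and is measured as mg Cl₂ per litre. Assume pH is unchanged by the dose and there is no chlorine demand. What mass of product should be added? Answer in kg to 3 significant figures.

[OCl⁻]/[HOCl] = 10^(pH − pKa) = 10^(7.46 − 7.49) = 0.9333; fraction as HOCl = 1/(1 + 0.9333) = 0.5173.
Free chlorine required for 0.9 ppm HOCl: 0.9 / 0.5173 = 1.74 ppm.
FC to add: 1.74 − 0.7 = 1.04 mg/L as Cl₂.
Cl₂ equivalent: 1.04 mg/L × 901,000 L = 937 g.
Product at 59.7% available Cl: 937 / 0.597 = 1569 g.

1.57 kg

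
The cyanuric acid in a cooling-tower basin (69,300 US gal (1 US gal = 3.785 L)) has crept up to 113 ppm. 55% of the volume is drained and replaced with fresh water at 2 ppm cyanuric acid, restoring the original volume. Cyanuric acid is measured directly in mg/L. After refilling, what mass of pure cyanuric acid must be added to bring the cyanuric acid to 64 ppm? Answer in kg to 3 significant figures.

3.16 kg

Volume: 69,300 US gal × 3.785 L/gal = 262,300 L.
After draining 55% and refilling: 113 × 0.45 + 2 × 0.55 = 51.95 ppm.
Deficit to target: 64 − 51.95 = 12.05 mg/L.
Mass: 12.05 mg/L × 262,300 L = 3161 g cyanuric acid.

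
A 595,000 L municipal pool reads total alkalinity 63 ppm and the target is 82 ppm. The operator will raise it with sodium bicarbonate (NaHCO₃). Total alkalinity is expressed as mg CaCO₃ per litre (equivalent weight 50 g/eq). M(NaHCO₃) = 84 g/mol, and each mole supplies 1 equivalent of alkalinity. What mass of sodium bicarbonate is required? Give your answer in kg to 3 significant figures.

19.0 kg

Alkalinity to add: (82 − 63) = 19 mg/L as CaCO₃ × 595,000 L = 11,300 g as CaCO₃.
Equivalents: 11,300 g ÷ 50 g/eq = 226.1 eq.
NaHCO₃ supplies 1 eq per mole → 226.1 mol.
Mass: 226.1 mol × 84 g/mol = 18,990 g.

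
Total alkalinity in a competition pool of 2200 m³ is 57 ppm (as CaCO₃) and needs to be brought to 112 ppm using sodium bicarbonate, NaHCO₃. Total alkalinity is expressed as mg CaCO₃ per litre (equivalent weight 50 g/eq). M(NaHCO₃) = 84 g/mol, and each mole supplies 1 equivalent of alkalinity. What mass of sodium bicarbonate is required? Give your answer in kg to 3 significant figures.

Volume: 2200 m³ = 2,200,000 L.
Alkalinity to add: (112 − 57) = 55 mg/L as CaCO₃ × 2,200,000 L = 121,000 g as CaCO₃.
Equivalents: 121,000 g ÷ 50 g/eq = 2420 eq.
NaHCO₃ supplies 1 eq per mole → 2420 mol.
Mass: 2420 mol × 84 g/mol = 203,300 g.

203 kg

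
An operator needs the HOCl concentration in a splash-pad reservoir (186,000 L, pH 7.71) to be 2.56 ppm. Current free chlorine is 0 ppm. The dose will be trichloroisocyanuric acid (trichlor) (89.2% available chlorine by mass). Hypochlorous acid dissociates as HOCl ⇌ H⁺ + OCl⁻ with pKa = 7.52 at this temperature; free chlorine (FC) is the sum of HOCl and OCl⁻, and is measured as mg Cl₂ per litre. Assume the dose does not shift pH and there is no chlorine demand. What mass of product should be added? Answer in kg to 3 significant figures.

1.36 kg

[OCl⁻]/[HOCl] = 10^(pH − pKa) = 10^(7.71 − 7.52) = 1.549; fraction as HOCl = 1/(1 + 1.549) = 0.3923.
Free chlorine required for 2.56 ppm HOCl: 2.56 / 0.3923 = 6.525 ppm.
FC to add: 6.525 − 0 = 6.525 mg/L as Cl₂.
Cl₂ equivalent: 6.525 mg/L × 186,000 L = 1214 g.
Product at 89.2% available Cl: 1214 / 0.892 = 1361 g.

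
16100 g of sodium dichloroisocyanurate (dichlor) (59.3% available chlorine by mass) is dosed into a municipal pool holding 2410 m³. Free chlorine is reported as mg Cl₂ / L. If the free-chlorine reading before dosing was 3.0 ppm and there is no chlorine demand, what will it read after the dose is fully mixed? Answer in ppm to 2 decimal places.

6.96 ppm

Volume: 2410 m³ = 2,410,000 L.
Available chlorine delivered: 16,100 g × 0.593 = 9547 g as Cl₂.
Concentration rise: 9547 g / 2,410,000 L = 3.962 mg/L = 3.96 ppm.
Final FC: 3.0 + 3.96 = 6.96 ppm.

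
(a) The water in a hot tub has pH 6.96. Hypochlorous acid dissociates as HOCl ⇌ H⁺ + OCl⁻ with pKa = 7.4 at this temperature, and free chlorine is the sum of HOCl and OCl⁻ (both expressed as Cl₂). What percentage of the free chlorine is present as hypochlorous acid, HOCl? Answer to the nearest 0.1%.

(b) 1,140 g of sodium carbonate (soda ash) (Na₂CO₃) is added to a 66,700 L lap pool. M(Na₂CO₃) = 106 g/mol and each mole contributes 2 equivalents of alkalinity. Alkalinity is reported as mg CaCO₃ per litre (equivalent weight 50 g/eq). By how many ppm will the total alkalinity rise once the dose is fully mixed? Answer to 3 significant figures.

(a) [OCl⁻]/[HOCl] = 10^(pH − pKa) = 10^(6.96 − 7.4) = 10^-0.44 = 0.3631.
(a) Fraction as HOCl = 1 / (1 + 0.3631) = 0.7336.

(b) Moles of Na₂CO₃: 1,140 g ÷ 106 g/mol = 10.75 mol → 21.51 eq of alkalinity.
(b) As CaCO₃: 21.51 eq × 50 g/eq = 1075 g.
(b) Rise: 1075 g / 66,700 L × 1000 = 16.12 mg/L.

(a) 73.4%; (b) 16.1 ppm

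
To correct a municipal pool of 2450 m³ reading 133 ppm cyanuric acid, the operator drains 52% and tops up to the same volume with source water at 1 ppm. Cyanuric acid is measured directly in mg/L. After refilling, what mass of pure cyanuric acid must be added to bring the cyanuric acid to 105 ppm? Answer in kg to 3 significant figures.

99.6 kg

Volume: 2450 m³ = 2,450,000 L.
After draining 52% and refilling: 133 × 0.48 + 1 × 0.52 = 64.36 ppm.
Deficit to target: 105 − 64.36 = 40.64 mg/L.
Mass: 40.64 mg/L × 2,450,000 L = 99,570 g cyanuric acid.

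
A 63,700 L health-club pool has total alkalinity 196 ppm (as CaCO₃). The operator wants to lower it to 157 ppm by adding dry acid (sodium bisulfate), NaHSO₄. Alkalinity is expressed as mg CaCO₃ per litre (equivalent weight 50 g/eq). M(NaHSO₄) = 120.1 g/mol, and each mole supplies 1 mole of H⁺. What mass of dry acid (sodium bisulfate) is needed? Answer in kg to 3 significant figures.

Alkalinity to neutralize: (196 − 157) = 39 mg/L as CaCO₃ × 63,700 L = 2484 g as CaCO₃.
Equivalents of H⁺ required: 2484 ÷ 50 g/eq = 49.69 eq = 49.69 mol NaHSO₄.
Mass of NaHSO₄: 49.69 × 120.1 = 5967 g.

5.97 kg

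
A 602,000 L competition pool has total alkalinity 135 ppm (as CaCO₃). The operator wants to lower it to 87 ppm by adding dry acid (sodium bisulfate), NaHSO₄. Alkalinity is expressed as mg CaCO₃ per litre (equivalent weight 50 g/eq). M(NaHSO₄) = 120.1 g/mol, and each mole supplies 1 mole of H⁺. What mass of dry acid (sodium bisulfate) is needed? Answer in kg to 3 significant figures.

69.4 kg

Alkalinity to neutralize: (135 − 87) = 48 mg/L as CaCO₃ × 602,000 L = 28,900 g as CaCO₃.
Equivalents of H⁺ required: 28,900 ÷ 50 g/eq = 577.9 eq = 577.9 mol NaHSO₄.
Mass of NaHSO₄: 577.9 × 120.1 = 69,410 g.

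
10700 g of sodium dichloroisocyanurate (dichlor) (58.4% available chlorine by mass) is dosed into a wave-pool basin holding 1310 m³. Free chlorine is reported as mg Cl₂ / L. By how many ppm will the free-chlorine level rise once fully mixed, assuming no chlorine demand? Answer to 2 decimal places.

Volume: 1310 m³ = 1,310,000 L.
Available chlorine delivered: 10,700 g × 0.584 = 6249 g as Cl₂.
Concentration rise: 6249 g / 1,310,000 L = 4.77 mg/L = 4.77 ppm.

4.77 ppm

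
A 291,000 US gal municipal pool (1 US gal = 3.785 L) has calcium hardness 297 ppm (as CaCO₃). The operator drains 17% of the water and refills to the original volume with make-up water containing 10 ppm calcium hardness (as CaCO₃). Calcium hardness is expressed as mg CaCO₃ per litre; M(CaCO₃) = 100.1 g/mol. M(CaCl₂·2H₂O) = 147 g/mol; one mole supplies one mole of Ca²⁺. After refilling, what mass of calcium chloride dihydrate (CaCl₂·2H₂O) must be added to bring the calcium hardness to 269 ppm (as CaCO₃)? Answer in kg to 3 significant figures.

Volume: 291,000 US gal × 3.785 L/gal = 1,101,435 L.
After draining 17% and refilling: 297 × 0.83 + 10 × 0.17 = 248.21 ppm.
Deficit to target: 269 − 248.21 = 20.79 mg/L.
As CaCO₃: 20.79 mg/L × 1,101,435 L = 22,900 g; ÷ 100.1 = 228.8 mol Ca²⁺.
Mass: 228.8 × 147 = 33,630 g.

33.6 kg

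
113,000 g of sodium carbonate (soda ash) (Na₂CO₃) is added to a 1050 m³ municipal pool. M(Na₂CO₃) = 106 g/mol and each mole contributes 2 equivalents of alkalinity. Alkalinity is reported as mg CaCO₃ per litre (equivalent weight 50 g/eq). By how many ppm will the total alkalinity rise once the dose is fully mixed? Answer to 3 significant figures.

102 ppm

Volume: 1050 m³ = 1,050,000 L.
Moles of Na₂CO₃: 113,000 g ÷ 106 g/mol = 1066 mol → 2132 eq of alkalinity.
As CaCO₃: 2132 eq × 50 g/eq = 106,600 g.
Rise: 106,600 g / 1,050,000 L × 1000 = 101.5 mg/L.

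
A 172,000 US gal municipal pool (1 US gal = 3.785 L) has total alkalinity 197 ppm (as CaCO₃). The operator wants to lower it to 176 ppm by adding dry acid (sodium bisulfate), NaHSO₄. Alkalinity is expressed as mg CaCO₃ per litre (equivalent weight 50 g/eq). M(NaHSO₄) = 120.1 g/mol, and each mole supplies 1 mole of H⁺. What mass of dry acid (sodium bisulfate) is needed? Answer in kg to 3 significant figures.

32.8 kg

Volume: 172,000 US gal × 3.785 L/gal = 651,020 L.
Alkalinity to neutralize: (197 − 176) = 21 mg/L as CaCO₃ × 651,020 L = 13,670 g as CaCO₃.
Equivalents of H⁺ required: 13,670 ÷ 50 g/eq = 273.4 eq = 273.4 mol NaHSO₄.
Mass of NaHSO₄: 273.4 × 120.1 = 32,840 g.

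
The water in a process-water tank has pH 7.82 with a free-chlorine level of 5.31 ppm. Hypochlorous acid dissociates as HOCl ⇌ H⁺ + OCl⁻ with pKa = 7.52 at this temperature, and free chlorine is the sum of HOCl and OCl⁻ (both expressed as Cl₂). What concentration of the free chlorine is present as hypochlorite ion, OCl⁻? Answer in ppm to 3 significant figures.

3.54 ppm

[OCl⁻]/[HOCl] = 10^(pH − pKa) = 10^(7.82 − 7.52) = 10^0.30 = 1.995.
Fraction as HOCl = 1 / (1 + 1.995) = 0.3339.
OCl⁻ = (1 − 0.3339) × 5.31 ppm = 3.537 ppm.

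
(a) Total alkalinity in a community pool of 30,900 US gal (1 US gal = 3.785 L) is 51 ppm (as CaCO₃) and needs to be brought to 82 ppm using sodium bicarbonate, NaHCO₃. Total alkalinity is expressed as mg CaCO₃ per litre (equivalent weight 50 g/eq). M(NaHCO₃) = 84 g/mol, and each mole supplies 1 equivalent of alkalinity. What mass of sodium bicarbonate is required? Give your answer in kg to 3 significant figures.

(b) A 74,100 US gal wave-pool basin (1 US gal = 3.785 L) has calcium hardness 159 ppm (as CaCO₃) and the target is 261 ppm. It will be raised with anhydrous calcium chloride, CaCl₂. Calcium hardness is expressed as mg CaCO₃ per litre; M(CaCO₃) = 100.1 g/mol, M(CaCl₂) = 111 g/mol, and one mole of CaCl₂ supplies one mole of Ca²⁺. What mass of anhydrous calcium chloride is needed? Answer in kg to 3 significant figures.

(a) 6.09 kg; (b) 31.7 kg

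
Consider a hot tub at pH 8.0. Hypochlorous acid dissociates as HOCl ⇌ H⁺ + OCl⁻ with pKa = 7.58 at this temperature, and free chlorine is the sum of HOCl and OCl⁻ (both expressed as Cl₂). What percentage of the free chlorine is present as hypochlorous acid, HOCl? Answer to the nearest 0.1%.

[OCl⁻]/[HOCl] = 10^(pH − pKa) = 10^(8.0 − 7.58) = 10^0.42 = 2.63.
Fraction as HOCl = 1 / (1 + 2.63) = 0.2755.

27.5%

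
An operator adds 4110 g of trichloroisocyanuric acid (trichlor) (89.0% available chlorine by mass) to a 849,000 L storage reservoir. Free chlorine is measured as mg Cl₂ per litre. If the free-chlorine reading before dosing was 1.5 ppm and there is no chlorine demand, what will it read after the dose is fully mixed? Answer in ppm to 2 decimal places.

Available chlorine delivered: 4110 g × 0.89 = 3658 g as Cl₂.
Concentration rise: 3658 g / 849,000 L = 4.308 mg/L = 4.31 ppm.
Final FC: 1.5 + 4.31 = 5.81 ppm.

5.81 ppm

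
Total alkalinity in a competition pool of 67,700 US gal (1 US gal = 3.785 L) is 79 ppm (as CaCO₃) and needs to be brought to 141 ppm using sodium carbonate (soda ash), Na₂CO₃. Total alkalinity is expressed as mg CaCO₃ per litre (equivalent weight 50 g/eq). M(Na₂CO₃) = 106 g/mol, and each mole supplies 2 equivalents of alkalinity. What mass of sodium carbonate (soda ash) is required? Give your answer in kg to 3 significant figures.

Volume: 67,700 US gal × 3.785 L/gal = 256,244 L.
Alkalinity to add: (141 − 79) = 62 mg/L as CaCO₃ × 256,244 L = 15,890 g as CaCO₃.
Equivalents: 15,890 g ÷ 50 g/eq = 317.7 eq.
Each mole of Na₂CO₃ supplies 2 eq, so 317.7 / 2 = 158.9 mol.
Mass: 158.9 mol × 106 g/mol = 16,840 g.

16.8 kg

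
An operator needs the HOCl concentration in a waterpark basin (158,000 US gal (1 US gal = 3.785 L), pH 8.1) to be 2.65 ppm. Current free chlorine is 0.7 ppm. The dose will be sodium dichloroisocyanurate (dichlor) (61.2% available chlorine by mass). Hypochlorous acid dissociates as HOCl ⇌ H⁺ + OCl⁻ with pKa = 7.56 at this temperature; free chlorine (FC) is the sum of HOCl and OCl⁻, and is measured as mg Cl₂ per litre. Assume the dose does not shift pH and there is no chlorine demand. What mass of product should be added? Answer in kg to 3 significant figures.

Volume: 158,000 US gal × 3.785 L/gal = 598,030 L.
[OCl⁻]/[HOCl] = 10^(pH − pKa) = 10^(8.1 − 7.56) = 3.467; fraction as HOCl = 1/(1 + 3.467) = 0.2238.
Free chlorine required for 2.65 ppm HOCl: 2.65 / 0.2238 = 11.84 ppm.
FC to add: 11.84 − 0.7 = 11.14 mg/L as Cl₂.
Cl₂ equivalent: 11.14 mg/L × 598,030 L = 6661 g.
Product at 61.2% available Cl: 6661 / 0.612 = 10,880 g.

10.9 kg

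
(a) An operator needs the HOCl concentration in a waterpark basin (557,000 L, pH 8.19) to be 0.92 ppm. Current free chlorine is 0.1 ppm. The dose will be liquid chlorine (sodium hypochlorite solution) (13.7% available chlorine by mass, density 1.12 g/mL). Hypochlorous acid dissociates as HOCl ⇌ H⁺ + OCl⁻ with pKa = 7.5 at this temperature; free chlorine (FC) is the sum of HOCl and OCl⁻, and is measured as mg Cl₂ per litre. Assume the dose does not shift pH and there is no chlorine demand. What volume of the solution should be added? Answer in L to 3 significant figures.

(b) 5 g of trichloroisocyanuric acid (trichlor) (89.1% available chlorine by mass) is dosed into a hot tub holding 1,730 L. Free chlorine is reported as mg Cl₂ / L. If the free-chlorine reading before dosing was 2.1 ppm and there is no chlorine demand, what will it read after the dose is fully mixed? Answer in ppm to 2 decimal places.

(a) [OCl⁻]/[HOCl] = 10^(pH − pKa) = 10^(8.19 − 7.5) = 4.898; fraction as HOCl = 1/(1 + 4.898) = 0.1696.
(a) Free chlorine required for 0.92 ppm HOCl: 0.92 / 0.1696 = 5.426 ppm.
(a) FC to add: 5.426 − 0.1 = 5.326 mg/L as Cl₂.
(a) Cl₂ equivalent: 5.326 mg/L × 557,000 L = 2967 g.
(a) Product at 13.7% available Cl: 2967 / 0.137 = 21,650 g.
(a) Volume: 21,650 g ÷ 1.12 g/mL = 19,330 mL.

(b) Available chlorine delivered: 5 g × 0.891 = 4.455 g as Cl₂.
(b) Concentration rise: 4.455 g / 1,730 L = 2.575 mg/L = 2.58 ppm.
(b) Final FC: 2.1 + 2.58 = 4.68 ppm.

(a) 19.3 L; (b) 4.68 ppm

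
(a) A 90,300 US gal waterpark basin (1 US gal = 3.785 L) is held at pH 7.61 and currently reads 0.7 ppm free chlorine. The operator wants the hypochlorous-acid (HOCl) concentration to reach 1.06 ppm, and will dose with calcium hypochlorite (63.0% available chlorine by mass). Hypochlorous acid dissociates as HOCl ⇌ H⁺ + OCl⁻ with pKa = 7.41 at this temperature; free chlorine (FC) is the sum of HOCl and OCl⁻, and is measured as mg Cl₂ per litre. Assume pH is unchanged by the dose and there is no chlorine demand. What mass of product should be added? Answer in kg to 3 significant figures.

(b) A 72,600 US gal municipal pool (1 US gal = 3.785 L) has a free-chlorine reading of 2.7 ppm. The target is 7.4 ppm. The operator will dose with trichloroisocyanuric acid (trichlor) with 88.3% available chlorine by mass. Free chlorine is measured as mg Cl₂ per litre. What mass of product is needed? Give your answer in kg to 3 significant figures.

(a) Volume: 90,300 US gal × 3.785 L/gal = 341,786 L.
(a) [OCl⁻]/[HOCl] = 10^(pH − pKa) = 10^(7.61 − 7.41) = 1.585; fraction as HOCl = 1/(1 + 1.585) = 0.3869.
(a) Free chlorine required for 1.06 ppm HOCl: 1.06 / 0.3869 = 2.74 ppm.
(a) FC to add: 2.74 − 0.7 = 2.04 mg/L as Cl₂.
(a) Cl₂ equivalent: 2.04 mg/L × 341,786 L = 697.2 g.
(a) Product at 63.0% available Cl: 697.2 / 0.63 = 1107 g.

(b) Volume: 72,600 US gal × 3.785 L/gal = 274,791 L.
(b) Chlorine deficit: 7.4 − 2.7 = 4.7 ppm = 4.7 mg/L as Cl₂.
(b) Cl₂ equivalent needed: 4.7 mg/L × 274,791 L = 1,292,000 mg = 1292 g.
(b) Product at 88.3% available chlorine: 1292 / 0.883 = 1463 g.

(a) 1.11 kg; (b) 1.46 kg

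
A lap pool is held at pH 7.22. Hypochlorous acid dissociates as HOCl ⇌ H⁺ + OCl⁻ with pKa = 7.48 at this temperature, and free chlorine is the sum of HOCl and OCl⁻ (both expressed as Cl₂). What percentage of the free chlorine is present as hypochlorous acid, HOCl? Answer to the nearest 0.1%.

[OCl⁻]/[HOCl] = 10^(pH − pKa) = 10^(7.22 − 7.48) = 10^-0.26 = 0.5495.
Fraction as HOCl = 1 / (1 + 0.5495) = 0.6454.

64.5%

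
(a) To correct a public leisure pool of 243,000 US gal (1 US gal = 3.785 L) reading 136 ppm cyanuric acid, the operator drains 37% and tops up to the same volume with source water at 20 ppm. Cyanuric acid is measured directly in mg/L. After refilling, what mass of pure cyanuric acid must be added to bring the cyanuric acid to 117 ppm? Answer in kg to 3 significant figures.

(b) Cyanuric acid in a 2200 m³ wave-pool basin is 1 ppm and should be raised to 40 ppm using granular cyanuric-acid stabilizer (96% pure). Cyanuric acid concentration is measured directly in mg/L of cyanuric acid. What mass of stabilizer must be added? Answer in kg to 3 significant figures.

(a) Volume: 243,000 US gal × 3.785 L/gal = 919,755 L.
(a) After draining 37% and refilling: 136 × 0.63 + 20 × 0.37 = 93.08 ppm.
(a) Deficit to target: 117 − 93.08 = 23.92 mg/L.
(a) Mass: 23.92 mg/L × 919,755 L = 22,000 g cyanuric acid.

(b) Volume: 2200 m³ = 2,200,000 L.
(b) CYA to add: (40 − 1) = 39 mg/L × 2,200,000 L = 85,800 g cyanuric acid.
(b) At 96% purity: 85,800 / 0.96 = 89,380 g product.

(a) 22.0 kg; (b) 89.4 kg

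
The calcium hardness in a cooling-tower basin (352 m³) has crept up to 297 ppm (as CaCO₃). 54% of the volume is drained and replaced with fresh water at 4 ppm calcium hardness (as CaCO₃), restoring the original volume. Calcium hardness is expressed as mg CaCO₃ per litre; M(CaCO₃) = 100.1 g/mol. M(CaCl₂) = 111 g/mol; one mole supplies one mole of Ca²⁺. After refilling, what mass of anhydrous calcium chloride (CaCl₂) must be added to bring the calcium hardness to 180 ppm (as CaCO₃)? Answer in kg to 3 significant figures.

16.1 kg

Volume: 352 m³ = 352,000 L.
After draining 54% and refilling: 297 × 0.46 + 4 × 0.54 = 138.78 ppm.
Deficit to target: 180 − 138.78 = 41.22 mg/L.
As CaCO₃: 41.22 mg/L × 352,000 L = 14,510 g; ÷ 100.1 = 144.9 mol Ca²⁺.
Mass: 144.9 × 111 = 16,090 g.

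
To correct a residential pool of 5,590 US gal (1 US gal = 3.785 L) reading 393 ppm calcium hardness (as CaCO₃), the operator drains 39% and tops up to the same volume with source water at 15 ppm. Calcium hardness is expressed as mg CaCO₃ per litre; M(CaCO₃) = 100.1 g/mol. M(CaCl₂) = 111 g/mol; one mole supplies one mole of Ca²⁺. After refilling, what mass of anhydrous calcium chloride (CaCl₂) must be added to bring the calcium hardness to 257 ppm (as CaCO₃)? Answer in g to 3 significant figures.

268 g

Volume: 5,590 US gal × 3.785 L/gal = 21,158 L.
After draining 39% and refilling: 393 × 0.61 + 15 × 0.39 = 245.58 ppm.
Deficit to target: 257 − 245.58 = 11.42 mg/L.
As CaCO₃: 11.42 mg/L × 21,158 L = 241.6 g; ÷ 100.1 = 2.414 mol Ca²⁺.
Mass: 2.414 × 111 = 267.9 g.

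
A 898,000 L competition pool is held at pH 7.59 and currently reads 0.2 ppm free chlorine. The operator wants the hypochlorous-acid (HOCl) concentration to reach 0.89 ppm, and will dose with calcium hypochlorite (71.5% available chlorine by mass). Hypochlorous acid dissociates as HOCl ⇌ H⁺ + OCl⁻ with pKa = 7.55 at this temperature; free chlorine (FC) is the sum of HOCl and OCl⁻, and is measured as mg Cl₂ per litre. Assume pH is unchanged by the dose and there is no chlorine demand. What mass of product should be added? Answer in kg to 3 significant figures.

2.09 kg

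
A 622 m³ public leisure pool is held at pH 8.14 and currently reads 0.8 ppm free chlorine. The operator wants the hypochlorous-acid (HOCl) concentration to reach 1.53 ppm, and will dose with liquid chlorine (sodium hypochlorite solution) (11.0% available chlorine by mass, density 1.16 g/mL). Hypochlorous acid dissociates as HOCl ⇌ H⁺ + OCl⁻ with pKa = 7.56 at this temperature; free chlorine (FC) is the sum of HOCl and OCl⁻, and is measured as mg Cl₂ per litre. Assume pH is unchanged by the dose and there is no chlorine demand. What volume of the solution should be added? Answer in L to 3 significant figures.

31.9 L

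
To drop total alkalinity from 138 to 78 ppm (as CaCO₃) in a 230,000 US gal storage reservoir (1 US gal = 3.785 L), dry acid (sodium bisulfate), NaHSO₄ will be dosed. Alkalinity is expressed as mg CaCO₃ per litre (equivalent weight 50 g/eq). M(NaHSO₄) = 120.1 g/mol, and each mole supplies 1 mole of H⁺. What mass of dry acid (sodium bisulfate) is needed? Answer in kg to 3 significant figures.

125 kg

Volume: 230,000 US gal × 3.785 L/gal = 870,550 L.
Alkalinity to neutralize: (138 − 78) = 60 mg/L as CaCO₃ × 870,550 L = 52,230 g as CaCO₃.
Equivalents of H⁺ required: 52,230 ÷ 50 g/eq = 1045 eq = 1045 mol NaHSO₄.
Mass of NaHSO₄: 1045 × 120.1 = 125,500 g.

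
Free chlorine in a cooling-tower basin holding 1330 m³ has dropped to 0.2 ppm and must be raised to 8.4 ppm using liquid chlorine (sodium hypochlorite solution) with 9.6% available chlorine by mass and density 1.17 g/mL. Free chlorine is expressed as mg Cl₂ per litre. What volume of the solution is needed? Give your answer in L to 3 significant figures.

Volume: 1330 m³ = 1,330,000 L.
Chlorine deficit: 8.4 − 0.2 = 8.2 ppm = 8.2 mg/L as Cl₂.
Cl₂ equivalent needed: 8.2 mg/L × 1,330,000 L = 10,910,000 mg = 10,910 g.
Product at 9.6% available chlorine: 10,910 / 0.096 = 113,600 g.
Volume at density 1.17 g/mL: 113,600 g ÷ 1.17 g/mL = 97,100 mL.

97.1 L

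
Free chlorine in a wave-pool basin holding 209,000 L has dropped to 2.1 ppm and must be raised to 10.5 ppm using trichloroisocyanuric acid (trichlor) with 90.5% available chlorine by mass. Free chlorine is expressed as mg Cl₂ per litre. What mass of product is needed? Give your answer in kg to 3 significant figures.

Chlorine deficit: 10.5 − 2.1 = 8.4 ppm = 8.4 mg/L as Cl₂.
Cl₂ equivalent needed: 8.4 mg/L × 209,000 L = 1,756,000 mg = 1756 g.
Product at 90.5% available chlorine: 1756 / 0.905 = 1940 g.

1.94 kg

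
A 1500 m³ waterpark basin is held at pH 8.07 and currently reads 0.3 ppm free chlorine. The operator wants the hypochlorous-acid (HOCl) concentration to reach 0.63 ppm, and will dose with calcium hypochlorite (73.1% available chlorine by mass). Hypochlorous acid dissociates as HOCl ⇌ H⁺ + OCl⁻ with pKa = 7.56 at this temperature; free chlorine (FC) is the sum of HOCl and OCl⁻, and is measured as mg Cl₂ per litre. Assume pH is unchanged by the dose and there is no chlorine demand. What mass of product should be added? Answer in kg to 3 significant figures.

4.86 kg

Volume: 1500 m³ = 1,500,000 L.
[OCl⁻]/[HOCl] = 10^(pH − pKa) = 10^(8.07 − 7.56) = 3.236; fraction as HOCl = 1/(1 + 3.236) = 0.2361.
Free chlorine required for 0.63 ppm HOCl: 0.63 / 0.2361 = 2.669 ppm.
FC to add: 2.669 − 0.3 = 2.369 mg/L as Cl₂.
Cl₂ equivalent: 2.369 mg/L × 1,500,000 L = 3553 g.
Product at 73.1% available Cl: 3553 / 0.731 = 4860 g.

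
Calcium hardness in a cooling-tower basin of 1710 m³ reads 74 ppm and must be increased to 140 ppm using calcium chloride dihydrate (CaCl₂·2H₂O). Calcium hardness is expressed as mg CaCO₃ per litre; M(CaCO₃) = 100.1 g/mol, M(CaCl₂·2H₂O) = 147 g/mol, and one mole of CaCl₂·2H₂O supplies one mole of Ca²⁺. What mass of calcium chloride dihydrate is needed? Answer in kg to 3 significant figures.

Volume: 1710 m³ = 1,710,000 L.
Hardness to add: (140 − 74) = 66 mg/L as CaCO₃ × 1,710,000 L = 112,900 g as CaCO₃.
Moles of Ca²⁺ (1 mol Ca²⁺ ≡ 1 mol CaCO₃): 112,900 / 100.1 g/mol = 1127 mol.
Mass of CaCl₂·2H₂O: 1127 × 147 = 165,700 g.

166 kg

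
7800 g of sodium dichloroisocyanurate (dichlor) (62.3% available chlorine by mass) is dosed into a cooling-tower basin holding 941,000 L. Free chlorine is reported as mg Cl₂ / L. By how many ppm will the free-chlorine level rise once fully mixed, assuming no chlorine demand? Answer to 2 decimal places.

5.16 ppm

Available chlorine delivered: 7800 g × 0.623 = 4859 g as Cl₂.
Concentration rise: 4859 g / 941,000 L = 5.164 mg/L = 5.16 ppm.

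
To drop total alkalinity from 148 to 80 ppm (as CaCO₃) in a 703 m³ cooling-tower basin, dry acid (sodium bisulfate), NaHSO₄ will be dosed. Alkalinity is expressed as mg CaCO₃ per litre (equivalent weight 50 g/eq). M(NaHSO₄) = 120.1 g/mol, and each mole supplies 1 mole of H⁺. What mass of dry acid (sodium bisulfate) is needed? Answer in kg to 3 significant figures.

Volume: 703 m³ = 703,000 L.
Alkalinity to neutralize: (148 − 80) = 68 mg/L as CaCO₃ × 703,000 L = 47,800 g as CaCO₃.
Equivalents of H⁺ required: 47,800 ÷ 50 g/eq = 956.1 eq = 956.1 mol NaHSO₄.
Mass of NaHSO₄: 956.1 × 120.1 = 114,800 g.

115 kg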